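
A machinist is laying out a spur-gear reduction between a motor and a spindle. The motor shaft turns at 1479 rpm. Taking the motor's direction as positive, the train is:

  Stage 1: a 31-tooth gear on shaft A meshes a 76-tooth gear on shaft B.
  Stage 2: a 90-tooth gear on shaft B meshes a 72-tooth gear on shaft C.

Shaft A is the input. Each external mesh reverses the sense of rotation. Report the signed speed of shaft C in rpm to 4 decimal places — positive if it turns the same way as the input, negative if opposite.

Stage 1 [31T→76T]: ω = 1479.0000×31/76 = 603.2763 rpm, dir flips to −; running = −603.2763
Stage 2 [90T→72T]: ω = 603.2763×90/72 = 754.0954 rpm, dir flips to +; running = +754.0954

+754.0954 rpm (same as input, |ω| = 754.0954 rpm)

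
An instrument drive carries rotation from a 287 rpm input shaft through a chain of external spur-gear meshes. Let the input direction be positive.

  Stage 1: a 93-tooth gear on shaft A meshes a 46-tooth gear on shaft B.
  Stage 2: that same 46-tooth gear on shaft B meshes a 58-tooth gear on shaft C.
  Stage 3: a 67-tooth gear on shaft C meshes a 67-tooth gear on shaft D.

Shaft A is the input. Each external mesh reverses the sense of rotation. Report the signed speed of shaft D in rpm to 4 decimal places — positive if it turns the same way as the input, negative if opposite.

-460.1897 rpm (opposite to input, |ω| = 460.1897 rpm)

Stage 1 [93T→46T]: ω = 287.0000×93/46 = 580.2391 rpm, dir flips to −; running = −580.2391
Stage 2 [46T→58T]: ω = 580.2391×46/58 = 460.1897 rpm, dir flips to +; running = +460.1897
Stage 3 [67T→67T]: ω = 460.1897×67/67 = 460.1897 rpm, dir flips to −; running = −460.1897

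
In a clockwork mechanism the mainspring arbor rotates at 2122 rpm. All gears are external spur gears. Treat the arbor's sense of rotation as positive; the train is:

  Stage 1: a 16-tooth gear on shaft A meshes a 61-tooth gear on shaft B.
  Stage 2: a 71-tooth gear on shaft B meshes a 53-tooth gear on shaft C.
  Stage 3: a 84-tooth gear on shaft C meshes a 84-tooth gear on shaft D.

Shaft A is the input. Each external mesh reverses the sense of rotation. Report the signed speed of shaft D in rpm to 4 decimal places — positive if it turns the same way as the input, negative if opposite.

Stage 1 [16T→61T]: ω = 2122.0000×16/61 = 556.5902 rpm, dir flips to −; running = −556.5902
Stage 2 [71T→53T]: ω = 556.5902×71/53 = 745.6208 rpm, dir flips to +; running = +745.6208
Stage 3 [84T→84T]: ω = 745.6208×84/84 = 745.6208 rpm, dir flips to −; running = −745.6208

-745.6208 rpm (opposite to input, |ω| = 745.6208 rpm)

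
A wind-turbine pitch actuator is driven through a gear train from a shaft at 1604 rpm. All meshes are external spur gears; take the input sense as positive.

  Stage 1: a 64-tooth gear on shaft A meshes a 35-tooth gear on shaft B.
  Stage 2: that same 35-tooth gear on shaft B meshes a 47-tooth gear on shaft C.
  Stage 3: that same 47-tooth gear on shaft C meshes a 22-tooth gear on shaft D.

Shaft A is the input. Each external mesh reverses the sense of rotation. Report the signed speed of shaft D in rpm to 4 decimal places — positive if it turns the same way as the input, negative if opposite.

Stage 1 [64T→35T]: ω = 1604.0000×64/35 = 2933.0286 rpm, dir flips to −; running = −2933.0286
Stage 2 [35T→47T]: ω = 2933.0286×35/47 = 2184.1702 rpm, dir flips to +; running = +2184.1702
Stage 3 [47T→22T]: ω = 2184.1702×47/22 = 4666.1818 rpm, dir flips to −; running = −4666.1818

-4666.1818 rpm (opposite to input, |ω| = 4666.1818 rpm)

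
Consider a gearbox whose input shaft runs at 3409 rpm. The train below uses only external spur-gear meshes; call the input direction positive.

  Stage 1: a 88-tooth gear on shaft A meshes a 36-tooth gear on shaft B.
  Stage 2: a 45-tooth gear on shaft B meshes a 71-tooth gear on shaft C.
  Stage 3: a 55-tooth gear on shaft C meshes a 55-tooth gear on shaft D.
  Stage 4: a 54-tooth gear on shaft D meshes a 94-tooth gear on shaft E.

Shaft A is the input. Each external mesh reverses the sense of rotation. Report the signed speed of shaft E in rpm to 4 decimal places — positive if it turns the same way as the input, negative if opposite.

Stage 1 [88T→36T]: ω = 3409.0000×88/36 = 8333.1111 rpm, dir flips to −; running = −8333.1111
Stage 2 [45T→71T]: ω = 8333.1111×45/71 = 5281.5493 rpm, dir flips to +; running = +5281.5493
Stage 3 [55T→55T]: ω = 5281.5493×55/55 = 5281.5493 rpm, dir flips to −; running = −5281.5493
Stage 4 [54T→94T]: ω = 5281.5493×54/94 = 3034.0815 rpm, dir flips to +; running = +3034.0815

+3034.0815 rpm (same as input, |ω| = 3034.0815 rpm)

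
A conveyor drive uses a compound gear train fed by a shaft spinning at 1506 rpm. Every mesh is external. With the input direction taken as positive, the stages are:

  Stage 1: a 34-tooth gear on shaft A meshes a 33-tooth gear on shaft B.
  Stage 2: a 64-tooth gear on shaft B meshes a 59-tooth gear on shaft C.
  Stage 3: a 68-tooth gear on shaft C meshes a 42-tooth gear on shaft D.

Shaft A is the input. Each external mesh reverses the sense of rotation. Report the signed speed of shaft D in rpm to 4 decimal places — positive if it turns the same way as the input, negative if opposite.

Stage 1 [34T→33T]: ω = 1506.0000×34/33 = 1551.6364 rpm, dir flips to −; running = −1551.6364
Stage 2 [64T→59T]: ω = 1551.6364×64/59 = 1683.1310 rpm, dir flips to +; running = +1683.1310
Stage 3 [68T→42T]: ω = 1683.1310×68/42 = 2725.0692 rpm, dir flips to −; running = −2725.0692

-2725.0692 rpm (opposite to input, |ω| = 2725.0692 rpm)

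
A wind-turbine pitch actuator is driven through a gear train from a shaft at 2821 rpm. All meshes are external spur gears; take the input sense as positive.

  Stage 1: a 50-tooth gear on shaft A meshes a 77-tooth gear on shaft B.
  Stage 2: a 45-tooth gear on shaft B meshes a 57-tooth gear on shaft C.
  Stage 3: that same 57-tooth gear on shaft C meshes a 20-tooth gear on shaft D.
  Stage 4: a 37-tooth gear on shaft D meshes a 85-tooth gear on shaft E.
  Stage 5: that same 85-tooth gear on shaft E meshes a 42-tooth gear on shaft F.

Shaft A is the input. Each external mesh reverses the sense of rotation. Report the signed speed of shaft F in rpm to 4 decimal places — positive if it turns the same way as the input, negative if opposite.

Stage 1 [50T→77T]: ω = 2821.0000×50/77 = 1831.8182 rpm, dir flips to −; running = −1831.8182
Stage 2 [45T→57T]: ω = 1831.8182×45/57 = 1446.1722 rpm, dir flips to +; running = +1446.1722
Stage 3 [57T→20T]: ω = 1446.1722×57/20 = 4121.5909 rpm, dir flips to −; running = −4121.5909
Stage 4 [37T→85T]: ω = 4121.5909×37/85 = 1794.1043 rpm, dir flips to +; running = +1794.1043
Stage 5 [85T→42T]: ω = 1794.1043×85/42 = 3630.9253 rpm, dir flips to −; running = −3630.9253

-3630.9253 rpm (opposite to input, |ω| = 3630.9253 rpm)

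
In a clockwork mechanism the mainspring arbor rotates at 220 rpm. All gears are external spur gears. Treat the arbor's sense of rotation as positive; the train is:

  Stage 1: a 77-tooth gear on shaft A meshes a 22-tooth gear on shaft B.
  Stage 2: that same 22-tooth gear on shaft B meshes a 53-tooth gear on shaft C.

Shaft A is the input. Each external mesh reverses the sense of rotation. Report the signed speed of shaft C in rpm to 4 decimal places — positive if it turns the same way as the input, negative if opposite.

Stage 1 [77T→22T]: ω = 220.0000×77/22 = 770.0000 rpm, dir flips to −; running = −770.0000
Stage 2 [22T→53T]: ω = 770.0000×22/53 = 319.6226 rpm, dir flips to +; running = +319.6226

+319.6226 rpm (same as input, |ω| = 319.6226 rpm)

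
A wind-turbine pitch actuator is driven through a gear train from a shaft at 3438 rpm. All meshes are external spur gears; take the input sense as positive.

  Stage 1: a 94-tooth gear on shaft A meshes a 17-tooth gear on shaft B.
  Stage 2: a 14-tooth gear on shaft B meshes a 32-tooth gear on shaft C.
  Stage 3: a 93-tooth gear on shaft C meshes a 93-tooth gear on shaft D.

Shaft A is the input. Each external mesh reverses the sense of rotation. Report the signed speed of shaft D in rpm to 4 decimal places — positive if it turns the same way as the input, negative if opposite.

-8316.9265 rpm (opposite to input, |ω| = 8316.9265 rpm)

Stage 1 [94T→17T]: ω = 3438.0000×94/17 = 19010.1176 rpm, dir flips to −; running = −19010.1176
Stage 2 [14T→32T]: ω = 19010.1176×14/32 = 8316.9265 rpm, dir flips to +; running = +8316.9265
Stage 3 [93T→93T]: ω = 8316.9265×93/93 = 8316.9265 rpm, dir flips to −; running = −8316.9265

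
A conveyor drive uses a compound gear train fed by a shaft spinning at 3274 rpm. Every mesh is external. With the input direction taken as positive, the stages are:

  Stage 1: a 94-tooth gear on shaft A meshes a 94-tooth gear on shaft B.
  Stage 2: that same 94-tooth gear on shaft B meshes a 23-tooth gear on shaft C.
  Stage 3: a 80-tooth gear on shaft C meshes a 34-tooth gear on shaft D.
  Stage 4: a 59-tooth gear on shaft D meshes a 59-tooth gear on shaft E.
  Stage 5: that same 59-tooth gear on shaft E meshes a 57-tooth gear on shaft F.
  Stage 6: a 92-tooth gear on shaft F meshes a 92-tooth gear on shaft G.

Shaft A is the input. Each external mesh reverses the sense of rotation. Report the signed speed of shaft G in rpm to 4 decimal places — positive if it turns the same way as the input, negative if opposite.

+32588.6912 rpm (same as input, |ω| = 32588.6912 rpm)

Stage 1 [94T→94T]: ω = 3274.0000×94/94 = 3274.0000 rpm, dir flips to −; running = −3274.0000
Stage 2 [94T→23T]: ω = 3274.0000×94/23 = 13380.6957 rpm, dir flips to +; running = +13380.6957
Stage 3 [80T→34T]: ω = 13380.6957×80/34 = 31483.9898 rpm, dir flips to −; running = −31483.9898
Stage 4 [59T→59T]: ω = 31483.9898×59/59 = 31483.9898 rpm, dir flips to +; running = +31483.9898
Stage 5 [59T→57T]: ω = 31483.9898×59/57 = 32588.6912 rpm, dir flips to −; running = −32588.6912
Stage 6 [92T→92T]: ω = 32588.6912×92/92 = 32588.6912 rpm, dir flips to +; running = +32588.6912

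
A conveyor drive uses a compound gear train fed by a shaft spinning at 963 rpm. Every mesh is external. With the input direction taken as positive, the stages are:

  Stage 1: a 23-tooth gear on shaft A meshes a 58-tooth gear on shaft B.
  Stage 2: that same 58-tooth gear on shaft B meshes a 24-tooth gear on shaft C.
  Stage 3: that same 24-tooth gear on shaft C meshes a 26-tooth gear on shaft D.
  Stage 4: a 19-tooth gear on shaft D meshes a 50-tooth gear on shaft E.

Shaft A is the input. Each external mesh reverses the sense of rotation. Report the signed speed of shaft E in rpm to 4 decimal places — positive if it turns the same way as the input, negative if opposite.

Stage 1 [23T→58T]: ω = 963.0000×23/58 = 381.8793 rpm, dir flips to −; running = −381.8793
Stage 2 [58T→24T]: ω = 381.8793×58/24 = 922.8750 rpm, dir flips to +; running = +922.8750
Stage 3 [24T→26T]: ω = 922.8750×24/26 = 851.8846 rpm, dir flips to −; running = −851.8846
Stage 4 [19T→50T]: ω = 851.8846×19/50 = 323.7162 rpm, dir flips to +; running = +323.7162

+323.7162 rpm (same as input, |ω| = 323.7162 rpm)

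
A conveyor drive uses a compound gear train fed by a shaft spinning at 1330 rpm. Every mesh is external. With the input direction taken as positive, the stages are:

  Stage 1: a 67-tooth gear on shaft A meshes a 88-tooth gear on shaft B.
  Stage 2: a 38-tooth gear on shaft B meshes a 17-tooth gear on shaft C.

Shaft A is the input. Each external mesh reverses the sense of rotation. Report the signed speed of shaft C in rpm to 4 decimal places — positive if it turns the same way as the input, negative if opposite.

Stage 1 [67T→88T]: ω = 1330.0000×67/88 = 1012.6136 rpm, dir flips to −; running = −1012.6136
Stage 2 [38T→17T]: ω = 1012.6136×38/17 = 2263.4893 rpm, dir flips to +; running = +2263.4893

+2263.4893 rpm (same as input, |ω| = 2263.4893 rpm)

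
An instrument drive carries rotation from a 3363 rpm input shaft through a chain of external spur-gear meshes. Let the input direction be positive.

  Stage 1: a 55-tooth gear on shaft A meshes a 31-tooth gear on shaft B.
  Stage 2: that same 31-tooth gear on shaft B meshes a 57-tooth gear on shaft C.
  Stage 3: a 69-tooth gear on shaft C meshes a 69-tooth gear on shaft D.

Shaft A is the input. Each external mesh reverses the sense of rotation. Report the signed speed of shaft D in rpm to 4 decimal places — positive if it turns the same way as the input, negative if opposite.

Stage 1 [55T→31T]: ω = 3363.0000×55/31 = 5966.6129 rpm, dir flips to −; running = −5966.6129
Stage 2 [31T→57T]: ω = 5966.6129×31/57 = 3245.0000 rpm, dir flips to +; running = +3245.0000
Stage 3 [69T→69T]: ω = 3245.0000×69/69 = 3245.0000 rpm, dir flips to −; running = −3245.0000

-3245.0000 rpm (opposite to input, |ω| = 3245.0000 rpm)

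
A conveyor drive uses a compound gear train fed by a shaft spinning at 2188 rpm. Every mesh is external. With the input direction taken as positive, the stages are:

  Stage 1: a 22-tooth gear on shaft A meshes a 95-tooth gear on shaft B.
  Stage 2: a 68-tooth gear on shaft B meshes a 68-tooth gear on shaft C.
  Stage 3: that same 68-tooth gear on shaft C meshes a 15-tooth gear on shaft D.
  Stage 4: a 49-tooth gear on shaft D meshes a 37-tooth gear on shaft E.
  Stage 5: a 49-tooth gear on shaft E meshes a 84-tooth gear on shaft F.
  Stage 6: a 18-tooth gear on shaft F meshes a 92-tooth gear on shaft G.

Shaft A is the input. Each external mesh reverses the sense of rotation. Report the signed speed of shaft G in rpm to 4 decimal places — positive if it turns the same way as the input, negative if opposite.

+347.1841 rpm (same as input, |ω| = 347.1841 rpm)

Stage 1 [22T→95T]: ω = 2188.0000×22/95 = 506.6947 rpm, dir flips to −; running = −506.6947
Stage 2 [68T→68T]: ω = 506.6947×68/68 = 506.6947 rpm, dir flips to +; running = +506.6947
Stage 3 [68T→15T]: ω = 506.6947×68/15 = 2297.0161 rpm, dir flips to −; running = −2297.0161
Stage 4 [49T→37T]: ω = 2297.0161×49/37 = 3041.9943 rpm, dir flips to +; running = +3041.9943
Stage 5 [49T→84T]: ω = 3041.9943×49/84 = 1774.4967 rpm, dir flips to −; running = −1774.4967
Stage 6 [18T→92T]: ω = 1774.4967×18/92 = 347.1841 rpm, dir flips to +; running = +347.1841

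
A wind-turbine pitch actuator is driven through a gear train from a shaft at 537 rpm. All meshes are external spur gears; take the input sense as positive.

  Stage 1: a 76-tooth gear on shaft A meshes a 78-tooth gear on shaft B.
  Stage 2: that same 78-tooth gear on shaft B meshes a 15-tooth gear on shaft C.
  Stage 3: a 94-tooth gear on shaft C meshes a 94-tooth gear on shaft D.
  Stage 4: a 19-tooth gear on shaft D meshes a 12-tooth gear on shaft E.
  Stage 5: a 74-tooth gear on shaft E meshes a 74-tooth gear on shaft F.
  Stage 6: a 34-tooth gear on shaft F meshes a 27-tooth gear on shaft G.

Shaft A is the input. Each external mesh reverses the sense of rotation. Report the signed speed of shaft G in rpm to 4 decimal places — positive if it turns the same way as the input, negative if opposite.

+5424.8049 rpm (same as input, |ω| = 5424.8049 rpm)

Stage 1 [76T→78T]: ω = 537.0000×76/78 = 523.2308 rpm, dir flips to −; running = −523.2308
Stage 2 [78T→15T]: ω = 523.2308×78/15 = 2720.8000 rpm, dir flips to +; running = +2720.8000
Stage 3 [94T→94T]: ω = 2720.8000×94/94 = 2720.8000 rpm, dir flips to −; running = −2720.8000
Stage 4 [19T→12T]: ω = 2720.8000×19/12 = 4307.9333 rpm, dir flips to +; running = +4307.9333
Stage 5 [74T→74T]: ω = 4307.9333×74/74 = 4307.9333 rpm, dir flips to −; running = −4307.9333
Stage 6 [34T→27T]: ω = 4307.9333×34/27 = 5424.8049 rpm, dir flips to +; running = +5424.8049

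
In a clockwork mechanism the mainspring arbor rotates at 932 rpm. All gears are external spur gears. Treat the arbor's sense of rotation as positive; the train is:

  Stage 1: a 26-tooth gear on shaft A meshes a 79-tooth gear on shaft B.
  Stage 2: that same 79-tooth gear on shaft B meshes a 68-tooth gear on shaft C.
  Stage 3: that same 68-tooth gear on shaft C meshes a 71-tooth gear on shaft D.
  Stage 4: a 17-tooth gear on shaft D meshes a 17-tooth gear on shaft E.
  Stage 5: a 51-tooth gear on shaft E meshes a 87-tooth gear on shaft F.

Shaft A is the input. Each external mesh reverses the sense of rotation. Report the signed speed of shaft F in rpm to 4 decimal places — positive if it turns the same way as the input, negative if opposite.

-200.0699 rpm (opposite to input, |ω| = 200.0699 rpm)

Stage 1 [26T→79T]: ω = 932.0000×26/79 = 306.7342 rpm, dir flips to −; running = −306.7342
Stage 2 [79T→68T]: ω = 306.7342×79/68 = 356.3529 rpm, dir flips to +; running = +356.3529
Stage 3 [68T→71T]: ω = 356.3529×68/71 = 341.2958 rpm, dir flips to −; running = −341.2958
Stage 4 [17T→17T]: ω = 341.2958×17/17 = 341.2958 rpm, dir flips to +; running = +341.2958
Stage 5 [51T→87T]: ω = 341.2958×51/87 = 200.0699 rpm, dir flips to −; running = −200.0699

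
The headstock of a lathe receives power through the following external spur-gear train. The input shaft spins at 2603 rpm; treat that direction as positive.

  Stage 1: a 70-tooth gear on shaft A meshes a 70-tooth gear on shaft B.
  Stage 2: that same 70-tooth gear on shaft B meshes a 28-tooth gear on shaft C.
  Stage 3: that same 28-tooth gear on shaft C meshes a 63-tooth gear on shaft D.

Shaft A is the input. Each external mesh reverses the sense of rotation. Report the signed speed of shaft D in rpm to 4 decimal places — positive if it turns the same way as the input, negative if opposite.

-2892.2222 rpm (opposite to input, |ω| = 2892.2222 rpm)

Stage 1 [70T→70T]: ω = 2603.0000×70/70 = 2603.0000 rpm, dir flips to −; running = −2603.0000
Stage 2 [70T→28T]: ω = 2603.0000×70/28 = 6507.5000 rpm, dir flips to +; running = +6507.5000
Stage 3 [28T→63T]: ω = 6507.5000×28/63 = 2892.2222 rpm, dir flips to −; running = −2892.2222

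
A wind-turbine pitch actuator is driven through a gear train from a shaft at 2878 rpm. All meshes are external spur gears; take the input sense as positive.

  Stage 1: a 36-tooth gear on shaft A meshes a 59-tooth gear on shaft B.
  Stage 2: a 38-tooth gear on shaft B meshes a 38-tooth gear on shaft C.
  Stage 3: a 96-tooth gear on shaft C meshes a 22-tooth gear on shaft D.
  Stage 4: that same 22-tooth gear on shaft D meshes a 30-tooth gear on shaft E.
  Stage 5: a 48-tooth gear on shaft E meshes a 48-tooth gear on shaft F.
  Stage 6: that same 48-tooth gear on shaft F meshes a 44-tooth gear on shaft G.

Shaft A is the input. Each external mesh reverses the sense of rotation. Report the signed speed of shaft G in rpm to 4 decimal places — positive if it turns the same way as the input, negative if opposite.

Stage 1 [36T→59T]: ω = 2878.0000×36/59 = 1756.0678 rpm, dir flips to −; running = −1756.0678
Stage 2 [38T→38T]: ω = 1756.0678×38/38 = 1756.0678 rpm, dir flips to +; running = +1756.0678
Stage 3 [96T→22T]: ω = 1756.0678×96/22 = 7662.8413 rpm, dir flips to −; running = −7662.8413
Stage 4 [22T→30T]: ω = 7662.8413×22/30 = 5619.4169 rpm, dir flips to +; running = +5619.4169
Stage 5 [48T→48T]: ω = 5619.4169×48/48 = 5619.4169 rpm, dir flips to −; running = −5619.4169
Stage 6 [48T→44T]: ω = 5619.4169×48/44 = 6130.2730 rpm, dir flips to +; running = +6130.2730

+6130.2730 rpm (same as input, |ω| = 6130.2730 rpm)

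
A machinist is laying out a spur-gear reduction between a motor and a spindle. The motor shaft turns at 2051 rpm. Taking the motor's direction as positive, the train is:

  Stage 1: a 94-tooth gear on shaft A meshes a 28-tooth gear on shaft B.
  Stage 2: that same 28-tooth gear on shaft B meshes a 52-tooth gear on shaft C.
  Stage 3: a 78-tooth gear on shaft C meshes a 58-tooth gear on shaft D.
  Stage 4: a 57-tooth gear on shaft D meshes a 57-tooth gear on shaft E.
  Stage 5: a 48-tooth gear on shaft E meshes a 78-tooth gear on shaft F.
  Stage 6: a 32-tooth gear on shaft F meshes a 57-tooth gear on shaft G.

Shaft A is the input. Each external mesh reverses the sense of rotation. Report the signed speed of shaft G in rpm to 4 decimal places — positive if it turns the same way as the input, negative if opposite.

Stage 1 [94T→28T]: ω = 2051.0000×94/28 = 6885.5000 rpm, dir flips to −; running = −6885.5000
Stage 2 [28T→52T]: ω = 6885.5000×28/52 = 3707.5769 rpm, dir flips to +; running = +3707.5769
Stage 3 [78T→58T]: ω = 3707.5769×78/58 = 4986.0517 rpm, dir flips to −; running = −4986.0517
Stage 4 [57T→57T]: ω = 4986.0517×57/57 = 4986.0517 rpm, dir flips to +; running = +4986.0517
Stage 5 [48T→78T]: ω = 4986.0517×48/78 = 3068.3395 rpm, dir flips to −; running = −3068.3395
Stage 6 [32T→57T]: ω = 3068.3395×32/57 = 1722.5766 rpm, dir flips to +; running = +1722.5766

+1722.5766 rpm (same as input, |ω| = 1722.5766 rpm)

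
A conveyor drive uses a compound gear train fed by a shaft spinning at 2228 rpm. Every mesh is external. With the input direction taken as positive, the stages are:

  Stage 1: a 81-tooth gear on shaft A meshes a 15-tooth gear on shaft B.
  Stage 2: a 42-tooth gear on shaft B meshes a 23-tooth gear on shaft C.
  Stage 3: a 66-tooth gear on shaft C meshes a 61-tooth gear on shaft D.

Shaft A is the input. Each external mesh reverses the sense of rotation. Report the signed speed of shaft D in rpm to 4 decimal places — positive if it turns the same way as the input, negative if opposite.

-23770.8385 rpm (opposite to input, |ω| = 23770.8385 rpm)

Stage 1 [81T→15T]: ω = 2228.0000×81/15 = 12031.2000 rpm, dir flips to −; running = −12031.2000
Stage 2 [42T→23T]: ω = 12031.2000×42/23 = 21970.0174 rpm, dir flips to +; running = +21970.0174
Stage 3 [66T→61T]: ω = 21970.0174×66/61 = 23770.8385 rpm, dir flips to −; running = −23770.8385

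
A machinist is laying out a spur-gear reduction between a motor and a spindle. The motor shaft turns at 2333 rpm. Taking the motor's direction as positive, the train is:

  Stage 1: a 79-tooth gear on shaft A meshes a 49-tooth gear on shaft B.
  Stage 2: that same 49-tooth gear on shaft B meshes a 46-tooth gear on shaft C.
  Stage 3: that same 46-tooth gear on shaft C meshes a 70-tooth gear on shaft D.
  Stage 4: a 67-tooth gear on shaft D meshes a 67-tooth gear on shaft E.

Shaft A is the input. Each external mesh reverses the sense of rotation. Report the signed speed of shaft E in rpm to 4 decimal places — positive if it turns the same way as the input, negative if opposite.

Stage 1 [79T→49T]: ω = 2333.0000×79/49 = 3761.3673 rpm, dir flips to −; running = −3761.3673
Stage 2 [49T→46T]: ω = 3761.3673×49/46 = 4006.6739 rpm, dir flips to +; running = +4006.6739
Stage 3 [46T→70T]: ω = 4006.6739×46/70 = 2632.9571 rpm, dir flips to −; running = −2632.9571
Stage 4 [67T→67T]: ω = 2632.9571×67/67 = 2632.9571 rpm, dir flips to +; running = +2632.9571

+2632.9571 rpm (same as input, |ω| = 2632.9571 rpm)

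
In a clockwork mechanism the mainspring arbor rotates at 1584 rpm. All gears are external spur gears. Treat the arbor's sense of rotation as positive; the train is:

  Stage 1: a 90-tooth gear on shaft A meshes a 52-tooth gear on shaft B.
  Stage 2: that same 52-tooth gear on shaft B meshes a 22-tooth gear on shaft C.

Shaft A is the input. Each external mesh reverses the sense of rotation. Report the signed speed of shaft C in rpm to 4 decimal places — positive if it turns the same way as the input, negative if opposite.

+6480.0000 rpm (same as input, |ω| = 6480.0000 rpm)

Stage 1 [90T→52T]: ω = 1584.0000×90/52 = 2741.5385 rpm, dir flips to −; running = −2741.5385
Stage 2 [52T→22T]: ω = 2741.5385×52/22 = 6480.0000 rpm, dir flips to +; running = +6480.0000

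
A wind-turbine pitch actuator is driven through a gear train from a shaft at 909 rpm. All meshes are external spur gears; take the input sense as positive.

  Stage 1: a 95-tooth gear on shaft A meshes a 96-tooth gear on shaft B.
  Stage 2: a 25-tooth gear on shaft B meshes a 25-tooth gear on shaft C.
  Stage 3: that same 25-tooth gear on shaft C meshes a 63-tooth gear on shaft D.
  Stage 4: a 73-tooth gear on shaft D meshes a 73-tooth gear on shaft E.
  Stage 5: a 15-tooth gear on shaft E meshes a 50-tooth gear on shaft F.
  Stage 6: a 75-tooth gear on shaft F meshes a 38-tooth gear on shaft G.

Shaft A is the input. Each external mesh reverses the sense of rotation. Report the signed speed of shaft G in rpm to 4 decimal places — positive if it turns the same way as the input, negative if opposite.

+211.3560 rpm (same as input, |ω| = 211.3560 rpm)

Stage 1 [95T→96T]: ω = 909.0000×95/96 = 899.5312 rpm, dir flips to −; running = −899.5312
Stage 2 [25T→25T]: ω = 899.5312×25/25 = 899.5312 rpm, dir flips to +; running = +899.5312
Stage 3 [25T→63T]: ω = 899.5312×25/63 = 356.9568 rpm, dir flips to −; running = −356.9568
Stage 4 [73T→73T]: ω = 356.9568×73/73 = 356.9568 rpm, dir flips to +; running = +356.9568
Stage 5 [15T→50T]: ω = 356.9568×15/50 = 107.0871 rpm, dir flips to −; running = −107.0871
Stage 6 [75T→38T]: ω = 107.0871×75/38 = 211.3560 rpm, dir flips to +; running = +211.3560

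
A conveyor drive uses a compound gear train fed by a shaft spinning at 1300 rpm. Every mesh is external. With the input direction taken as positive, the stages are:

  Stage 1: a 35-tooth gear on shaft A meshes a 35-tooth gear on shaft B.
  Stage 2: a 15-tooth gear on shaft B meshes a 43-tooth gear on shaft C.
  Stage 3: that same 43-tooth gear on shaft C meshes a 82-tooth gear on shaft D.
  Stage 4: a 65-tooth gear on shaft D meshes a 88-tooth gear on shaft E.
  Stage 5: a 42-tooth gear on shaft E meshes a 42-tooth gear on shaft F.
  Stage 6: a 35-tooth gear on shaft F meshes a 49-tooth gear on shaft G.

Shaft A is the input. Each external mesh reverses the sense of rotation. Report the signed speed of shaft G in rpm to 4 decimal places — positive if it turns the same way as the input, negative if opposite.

+125.4652 rpm (same as input, |ω| = 125.4652 rpm)

Stage 1 [35T→35T]: ω = 1300.0000×35/35 = 1300.0000 rpm, dir flips to −; running = −1300.0000
Stage 2 [15T→43T]: ω = 1300.0000×15/43 = 453.4884 rpm, dir flips to +; running = +453.4884
Stage 3 [43T→82T]: ω = 453.4884×43/82 = 237.8049 rpm, dir flips to −; running = −237.8049
Stage 4 [65T→88T]: ω = 237.8049×65/88 = 175.6513 rpm, dir flips to +; running = +175.6513
Stage 5 [42T→42T]: ω = 175.6513×42/42 = 175.6513 rpm, dir flips to −; running = −175.6513
Stage 6 [35T→49T]: ω = 175.6513×35/49 = 125.4652 rpm, dir flips to +; running = +125.4652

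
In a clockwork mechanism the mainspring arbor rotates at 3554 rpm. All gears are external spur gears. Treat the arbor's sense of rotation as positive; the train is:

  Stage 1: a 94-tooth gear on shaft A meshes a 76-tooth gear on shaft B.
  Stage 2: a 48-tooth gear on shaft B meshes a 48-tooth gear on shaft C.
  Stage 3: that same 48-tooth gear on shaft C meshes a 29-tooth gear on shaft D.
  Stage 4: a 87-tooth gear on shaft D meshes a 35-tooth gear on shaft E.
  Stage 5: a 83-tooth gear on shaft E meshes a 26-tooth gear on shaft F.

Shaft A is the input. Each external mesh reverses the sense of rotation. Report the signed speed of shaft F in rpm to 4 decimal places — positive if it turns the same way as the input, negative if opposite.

-57733.8975 rpm (opposite to input, |ω| = 57733.8975 rpm)

Stage 1 [94T→76T]: ω = 3554.0000×94/76 = 4395.7368 rpm, dir flips to −; running = −4395.7368
Stage 2 [48T→48T]: ω = 4395.7368×48/48 = 4395.7368 rpm, dir flips to +; running = +4395.7368
Stage 3 [48T→29T]: ω = 4395.7368×48/29 = 7275.7024 rpm, dir flips to −; running = −7275.7024
Stage 4 [87T→35T]: ω = 7275.7024×87/35 = 18085.3173 rpm, dir flips to +; running = +18085.3173
Stage 5 [83T→26T]: ω = 18085.3173×83/26 = 57733.8975 rpm, dir flips to −; running = −57733.8975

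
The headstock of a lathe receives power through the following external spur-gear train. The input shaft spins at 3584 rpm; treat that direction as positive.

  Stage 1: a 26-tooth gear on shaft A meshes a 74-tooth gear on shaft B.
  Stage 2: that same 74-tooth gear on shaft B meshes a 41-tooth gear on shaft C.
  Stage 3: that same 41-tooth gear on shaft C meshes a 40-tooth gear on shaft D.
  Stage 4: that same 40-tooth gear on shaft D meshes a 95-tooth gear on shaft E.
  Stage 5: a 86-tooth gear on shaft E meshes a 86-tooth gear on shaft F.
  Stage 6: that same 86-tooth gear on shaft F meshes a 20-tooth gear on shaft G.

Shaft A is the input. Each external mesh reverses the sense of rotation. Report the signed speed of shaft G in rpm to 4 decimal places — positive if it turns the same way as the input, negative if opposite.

Stage 1 [26T→74T]: ω = 3584.0000×26/74 = 1259.2432 rpm, dir flips to −; running = −1259.2432
Stage 2 [74T→41T]: ω = 1259.2432×74/41 = 2272.7805 rpm, dir flips to +; running = +2272.7805
Stage 3 [41T→40T]: ω = 2272.7805×41/40 = 2329.6000 rpm, dir flips to −; running = −2329.6000
Stage 4 [40T→95T]: ω = 2329.6000×40/95 = 980.8842 rpm, dir flips to +; running = +980.8842
Stage 5 [86T→86T]: ω = 980.8842×86/86 = 980.8842 rpm, dir flips to −; running = −980.8842
Stage 6 [86T→20T]: ω = 980.8842×86/20 = 4217.8021 rpm, dir flips to +; running = +4217.8021

+4217.8021 rpm (same as input, |ω| = 4217.8021 rpm)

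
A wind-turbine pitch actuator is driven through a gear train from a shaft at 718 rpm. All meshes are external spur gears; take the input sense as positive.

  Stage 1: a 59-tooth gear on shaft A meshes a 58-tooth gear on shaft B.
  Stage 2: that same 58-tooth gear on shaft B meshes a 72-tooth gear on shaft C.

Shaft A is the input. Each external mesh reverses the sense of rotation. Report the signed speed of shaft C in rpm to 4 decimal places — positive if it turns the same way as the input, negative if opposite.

Stage 1 [59T→58T]: ω = 718.0000×59/58 = 730.3793 rpm, dir flips to −; running = −730.3793
Stage 2 [58T→72T]: ω = 730.3793×58/72 = 588.3611 rpm, dir flips to +; running = +588.3611

+588.3611 rpm (same as input, |ω| = 588.3611 rpm)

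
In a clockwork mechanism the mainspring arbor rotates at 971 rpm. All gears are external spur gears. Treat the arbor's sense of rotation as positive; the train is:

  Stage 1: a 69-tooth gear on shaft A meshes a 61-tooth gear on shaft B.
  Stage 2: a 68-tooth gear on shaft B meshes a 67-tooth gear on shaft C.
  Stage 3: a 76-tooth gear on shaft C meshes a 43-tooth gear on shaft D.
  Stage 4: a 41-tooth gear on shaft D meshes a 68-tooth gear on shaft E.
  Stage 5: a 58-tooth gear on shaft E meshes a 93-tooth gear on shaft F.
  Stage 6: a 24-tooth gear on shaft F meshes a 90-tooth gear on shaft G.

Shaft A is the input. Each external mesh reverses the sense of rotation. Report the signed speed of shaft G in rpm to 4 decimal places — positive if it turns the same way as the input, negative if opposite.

+197.5634 rpm (same as input, |ω| = 197.5634 rpm)

Stage 1 [69T→61T]: ω = 971.0000×69/61 = 1098.3443 rpm, dir flips to −; running = −1098.3443
Stage 2 [68T→67T]: ω = 1098.3443×68/67 = 1114.7375 rpm, dir flips to +; running = +1114.7375
Stage 3 [76T→43T]: ω = 1114.7375×76/43 = 1970.2337 rpm, dir flips to −; running = −1970.2337
Stage 4 [41T→68T]: ω = 1970.2337×41/68 = 1187.9350 rpm, dir flips to +; running = +1187.9350
Stage 5 [58T→93T]: ω = 1187.9350×58/93 = 740.8627 rpm, dir flips to −; running = −740.8627
Stage 6 [24T→90T]: ω = 740.8627×24/90 = 197.5634 rpm, dir flips to +; running = +197.5634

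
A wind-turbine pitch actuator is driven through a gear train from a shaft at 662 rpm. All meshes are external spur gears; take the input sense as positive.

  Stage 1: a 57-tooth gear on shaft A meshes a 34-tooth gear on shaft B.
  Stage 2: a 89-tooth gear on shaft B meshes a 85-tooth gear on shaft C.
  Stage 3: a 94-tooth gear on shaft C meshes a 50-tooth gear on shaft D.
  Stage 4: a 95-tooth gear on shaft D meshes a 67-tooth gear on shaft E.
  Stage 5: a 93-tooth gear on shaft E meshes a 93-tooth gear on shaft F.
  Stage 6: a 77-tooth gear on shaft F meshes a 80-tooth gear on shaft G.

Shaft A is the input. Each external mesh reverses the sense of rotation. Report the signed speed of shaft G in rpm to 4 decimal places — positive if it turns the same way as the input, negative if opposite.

+2981.4834 rpm (same as input, |ω| = 2981.4834 rpm)

Stage 1 [57T→34T]: ω = 662.0000×57/34 = 1109.8235 rpm, dir flips to −; running = −1109.8235
Stage 2 [89T→85T]: ω = 1109.8235×89/85 = 1162.0505 rpm, dir flips to +; running = +1162.0505
Stage 3 [94T→50T]: ω = 1162.0505×94/50 = 2184.6550 rpm, dir flips to −; running = −2184.6550
Stage 4 [95T→67T]: ω = 2184.6550×95/67 = 3097.6451 rpm, dir flips to +; running = +3097.6451
Stage 5 [93T→93T]: ω = 3097.6451×93/93 = 3097.6451 rpm, dir flips to −; running = −3097.6451
Stage 6 [77T→80T]: ω = 3097.6451×77/80 = 2981.4834 rpm, dir flips to +; running = +2981.4834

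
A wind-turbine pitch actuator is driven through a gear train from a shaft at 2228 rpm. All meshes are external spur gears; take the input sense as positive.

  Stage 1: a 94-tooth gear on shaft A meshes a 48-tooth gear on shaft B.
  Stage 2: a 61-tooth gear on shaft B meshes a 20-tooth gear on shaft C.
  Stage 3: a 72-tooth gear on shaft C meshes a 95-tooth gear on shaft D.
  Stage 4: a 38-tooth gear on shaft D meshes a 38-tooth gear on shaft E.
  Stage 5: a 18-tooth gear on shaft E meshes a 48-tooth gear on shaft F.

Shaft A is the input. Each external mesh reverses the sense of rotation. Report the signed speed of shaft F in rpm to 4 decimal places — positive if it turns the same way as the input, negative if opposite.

-3782.1766 rpm (opposite to input, |ω| = 3782.1766 rpm)

Stage 1 [94T→48T]: ω = 2228.0000×94/48 = 4363.1667 rpm, dir flips to −; running = −4363.1667
Stage 2 [61T→20T]: ω = 4363.1667×61/20 = 13307.6583 rpm, dir flips to +; running = +13307.6583
Stage 3 [72T→95T]: ω = 13307.6583×72/95 = 10085.8042 rpm, dir flips to −; running = −10085.8042
Stage 4 [38T→38T]: ω = 10085.8042×38/38 = 10085.8042 rpm, dir flips to +; running = +10085.8042
Stage 5 [18T→48T]: ω = 10085.8042×18/48 = 3782.1766 rpm, dir flips to −; running = −3782.1766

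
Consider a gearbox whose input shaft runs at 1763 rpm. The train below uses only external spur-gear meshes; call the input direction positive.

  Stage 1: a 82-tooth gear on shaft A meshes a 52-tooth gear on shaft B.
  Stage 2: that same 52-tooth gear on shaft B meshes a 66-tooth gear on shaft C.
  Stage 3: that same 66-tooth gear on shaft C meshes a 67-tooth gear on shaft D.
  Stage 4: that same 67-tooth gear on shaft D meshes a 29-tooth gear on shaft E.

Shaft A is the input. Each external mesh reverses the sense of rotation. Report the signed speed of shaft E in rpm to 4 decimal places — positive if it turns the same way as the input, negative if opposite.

+4985.0345 rpm (same as input, |ω| = 4985.0345 rpm)

Stage 1 [82T→52T]: ω = 1763.0000×82/52 = 2780.1154 rpm, dir flips to −; running = −2780.1154
Stage 2 [52T→66T]: ω = 2780.1154×52/66 = 2190.3939 rpm, dir flips to +; running = +2190.3939
Stage 3 [66T→67T]: ω = 2190.3939×66/67 = 2157.7015 rpm, dir flips to −; running = −2157.7015
Stage 4 [67T→29T]: ω = 2157.7015×67/29 = 4985.0345 rpm, dir flips to +; running = +4985.0345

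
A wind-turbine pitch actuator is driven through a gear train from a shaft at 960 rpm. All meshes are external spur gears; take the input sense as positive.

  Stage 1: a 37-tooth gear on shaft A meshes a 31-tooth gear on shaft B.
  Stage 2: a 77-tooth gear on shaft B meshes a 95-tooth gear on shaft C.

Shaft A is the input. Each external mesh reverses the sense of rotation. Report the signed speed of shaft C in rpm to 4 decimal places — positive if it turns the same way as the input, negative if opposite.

+928.7063 rpm (same as input, |ω| = 928.7063 rpm)

Stage 1 [37T→31T]: ω = 960.0000×37/31 = 1145.8065 rpm, dir flips to −; running = −1145.8065
Stage 2 [77T→95T]: ω = 1145.8065×77/95 = 928.7063 rpm, dir flips to +; running = +928.7063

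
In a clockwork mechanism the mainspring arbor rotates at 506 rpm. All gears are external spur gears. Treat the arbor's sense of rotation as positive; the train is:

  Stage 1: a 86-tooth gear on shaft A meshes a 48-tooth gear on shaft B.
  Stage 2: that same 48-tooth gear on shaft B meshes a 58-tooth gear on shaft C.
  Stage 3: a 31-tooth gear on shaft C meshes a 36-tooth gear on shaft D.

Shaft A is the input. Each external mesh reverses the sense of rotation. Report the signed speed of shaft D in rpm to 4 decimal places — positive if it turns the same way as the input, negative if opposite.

-646.0709 rpm (opposite to input, |ω| = 646.0709 rpm)

Stage 1 [86T→48T]: ω = 506.0000×86/48 = 906.5833 rpm, dir flips to −; running = −906.5833
Stage 2 [48T→58T]: ω = 906.5833×48/58 = 750.2759 rpm, dir flips to +; running = +750.2759
Stage 3 [31T→36T]: ω = 750.2759×31/36 = 646.0709 rpm, dir flips to −; running = −646.0709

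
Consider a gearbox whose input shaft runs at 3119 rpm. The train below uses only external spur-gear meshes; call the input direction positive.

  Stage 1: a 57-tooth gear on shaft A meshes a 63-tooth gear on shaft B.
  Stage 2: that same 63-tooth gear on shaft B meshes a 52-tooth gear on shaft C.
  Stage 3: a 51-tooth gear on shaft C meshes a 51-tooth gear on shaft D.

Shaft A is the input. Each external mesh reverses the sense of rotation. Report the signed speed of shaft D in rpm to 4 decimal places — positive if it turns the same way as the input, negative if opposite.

-3418.9038 rpm (opposite to input, |ω| = 3418.9038 rpm)

Stage 1 [57T→63T]: ω = 3119.0000×57/63 = 2821.9524 rpm, dir flips to −; running = −2821.9524
Stage 2 [63T→52T]: ω = 2821.9524×63/52 = 3418.9038 rpm, dir flips to +; running = +3418.9038
Stage 3 [51T→51T]: ω = 3418.9038×51/51 = 3418.9038 rpm, dir flips to −; running = −3418.9038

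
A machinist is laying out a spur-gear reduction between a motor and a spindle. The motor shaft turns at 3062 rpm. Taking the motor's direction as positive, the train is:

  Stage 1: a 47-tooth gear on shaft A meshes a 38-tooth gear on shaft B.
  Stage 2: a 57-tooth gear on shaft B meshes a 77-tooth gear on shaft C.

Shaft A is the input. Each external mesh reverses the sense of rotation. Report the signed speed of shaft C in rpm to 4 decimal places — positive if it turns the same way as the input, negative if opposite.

+2803.5195 rpm (same as input, |ω| = 2803.5195 rpm)

Stage 1 [47T→38T]: ω = 3062.0000×47/38 = 3787.2105 rpm, dir flips to −; running = −3787.2105
Stage 2 [57T→77T]: ω = 3787.2105×57/77 = 2803.5195 rpm, dir flips to +; running = +2803.5195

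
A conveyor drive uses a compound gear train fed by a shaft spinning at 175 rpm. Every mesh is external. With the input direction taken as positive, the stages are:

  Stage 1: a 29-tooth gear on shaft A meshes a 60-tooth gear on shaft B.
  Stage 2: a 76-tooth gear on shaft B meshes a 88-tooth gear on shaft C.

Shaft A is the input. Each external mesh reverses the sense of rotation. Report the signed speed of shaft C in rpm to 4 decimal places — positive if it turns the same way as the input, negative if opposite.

+73.0492 rpm (same as input, |ω| = 73.0492 rpm)

Stage 1 [29T→60T]: ω = 175.0000×29/60 = 84.5833 rpm, dir flips to −; running = −84.5833
Stage 2 [76T→88T]: ω = 84.5833×76/88 = 73.0492 rpm, dir flips to +; running = +73.0492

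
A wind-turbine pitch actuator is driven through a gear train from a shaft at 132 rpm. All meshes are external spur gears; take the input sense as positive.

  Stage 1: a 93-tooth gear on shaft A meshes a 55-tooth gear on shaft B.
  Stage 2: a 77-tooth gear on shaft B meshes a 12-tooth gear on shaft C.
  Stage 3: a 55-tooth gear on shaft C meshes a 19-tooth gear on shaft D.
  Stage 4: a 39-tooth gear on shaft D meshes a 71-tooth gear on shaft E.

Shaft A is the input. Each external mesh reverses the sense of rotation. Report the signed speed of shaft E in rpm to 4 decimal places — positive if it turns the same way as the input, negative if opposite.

Stage 1 [93T→55T]: ω = 132.0000×93/55 = 223.2000 rpm, dir flips to −; running = −223.2000
Stage 2 [77T→12T]: ω = 223.2000×77/12 = 1432.2000 rpm, dir flips to +; running = +1432.2000
Stage 3 [55T→19T]: ω = 1432.2000×55/19 = 4145.8421 rpm, dir flips to −; running = −4145.8421
Stage 4 [39T→71T]: ω = 4145.8421×39/71 = 2277.2936 rpm, dir flips to +; running = +2277.2936

+2277.2936 rpm (same as input, |ω| = 2277.2936 rpm)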